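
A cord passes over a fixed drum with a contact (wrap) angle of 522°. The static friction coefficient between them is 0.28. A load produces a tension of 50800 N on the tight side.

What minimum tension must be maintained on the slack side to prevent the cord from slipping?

T_min ≈ 3960 N

Capstan equation at impending slip: T_tight/T_slack = e^{μβ}.
β = 522° = 9.111 rad; e^{μβ} = e^{0.28×9.111} = 12.82.
T_slack = T_tight / e^{μβ} = 50800 / 12.82 = 3960 N.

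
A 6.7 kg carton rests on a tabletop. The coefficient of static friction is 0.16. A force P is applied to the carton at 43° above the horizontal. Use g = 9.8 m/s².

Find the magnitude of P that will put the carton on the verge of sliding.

P ≈ 12.5 N

N = m g − P sin α (the pull lifts the carton).
At impending slip, P cos α = μ_s N = μ_s (m g − P sin α).
Solving: P (cos α + μ_s sin α) = μ_s m g → P = 0.16×65.7/(cos 43° + 0.16 sin 43°) = 10.5/0.8405 = 12.5 N.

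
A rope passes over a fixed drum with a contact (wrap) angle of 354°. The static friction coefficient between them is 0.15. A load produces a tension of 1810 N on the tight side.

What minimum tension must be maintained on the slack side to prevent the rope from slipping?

T_min ≈ 716 N

Capstan equation at impending slip: T_tight/T_slack = e^{μβ}.
β = 354° = 6.178 rad; e^{μβ} = e^{0.15×6.178} = 2.526.
T_slack = T_tight / e^{μβ} = 1810 / 2.526 = 716 N.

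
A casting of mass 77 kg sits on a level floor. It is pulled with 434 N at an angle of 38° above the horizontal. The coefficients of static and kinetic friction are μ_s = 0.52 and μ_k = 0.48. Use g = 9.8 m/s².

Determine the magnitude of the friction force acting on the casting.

f ≈ 234 N

The vertical component of P reduces the normal force: N = m g − P sin α = 754.6 − 267.2 = 487.4 N.
Horizontally, friction must balance P cos α = 342 N.
The static-friction limit is μ_s N = 253.4 N.
The required friction exceeds μ_s N, so the casting moves and f = μ_k N = 234 N.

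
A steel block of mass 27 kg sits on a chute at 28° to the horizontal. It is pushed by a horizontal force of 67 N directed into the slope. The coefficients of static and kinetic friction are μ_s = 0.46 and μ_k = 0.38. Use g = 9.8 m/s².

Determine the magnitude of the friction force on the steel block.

f ≈ 65.1 N (up the incline)

Normal direction: N = m g cos θ + P sin θ = 265.1 N.
Parallel to the incline: P cos θ − m g sin θ = 59.16 − 124.2 = -65.06 N; the friction needed to balance this is 65.06 N acting up the slope.
The limit of static friction is μ_s N = 121.9 N.
Since 65.06 N is within the 121.9 N limit, the steel block stays put and friction is exactly 65.1 N.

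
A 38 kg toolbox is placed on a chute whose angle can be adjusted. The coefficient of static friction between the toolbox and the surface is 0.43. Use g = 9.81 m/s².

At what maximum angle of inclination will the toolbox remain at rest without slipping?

At the slip threshold, m g sin θ = μ_s · m g cos θ, so tan θ = μ_s.
θ_max = arctan(0.43) = 23.3°.

θ_max ≈ 23.3°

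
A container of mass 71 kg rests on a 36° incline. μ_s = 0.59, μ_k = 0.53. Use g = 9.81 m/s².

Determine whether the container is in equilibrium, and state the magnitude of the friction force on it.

f ≈ 299 N

N = m g cos θ = 563 N.
Down-slope weight component: m g sin θ = 409 N.
μ_s N = 332 N.
409 > 332 N, so it slides; kinetic friction f = μ_k N = 0.53×563 = 299 N.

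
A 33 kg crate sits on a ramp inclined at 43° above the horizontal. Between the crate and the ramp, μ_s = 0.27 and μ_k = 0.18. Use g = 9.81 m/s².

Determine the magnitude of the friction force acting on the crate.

The normal reaction is N = m g cos θ = 236.8 N.
For equilibrium along the incline, friction must balance the weight component: f = m g sin θ = 220.8 N up the slope.
The static-friction ceiling is μ_s N = 0.27 × 236.8 = 63.93 N.
Since |220.8| > 63.93 N, static friction cannot hold it; the crate slides down the incline and kinetic friction applies: f = μ_k N = 0.18 × 236.8 = 42.6 N.

f ≈ 42.6 N (up the incline)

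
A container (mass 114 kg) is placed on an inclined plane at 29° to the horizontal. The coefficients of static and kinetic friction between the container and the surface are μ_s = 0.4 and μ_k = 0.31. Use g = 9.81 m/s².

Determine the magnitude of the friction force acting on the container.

f ≈ 303 N (up the incline)

Normal force: N = m g cos θ = 114 × 9.81 × cos 29° = 978.1 N.
For equilibrium along the incline, friction must balance the weight component: f = m g sin θ = 542.2 N up the slope.
Static friction can supply at most μ_s N = 391.2 N.
|542.2| exceeds 391.2 N, so the container slips down-slope; friction is kinetic, f = μ_k N = 0.31×978.1 = 303 N.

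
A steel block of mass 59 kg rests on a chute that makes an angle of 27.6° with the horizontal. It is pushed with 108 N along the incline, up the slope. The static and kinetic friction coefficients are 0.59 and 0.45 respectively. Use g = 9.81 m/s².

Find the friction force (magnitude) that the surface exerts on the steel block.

The normal reaction is N = m g cos θ = 512.9 N.
The friction needed for equilibrium is m g sin θ − P = 268.2 − 108 = 160.2 N, measured positive up-slope.
Maximum static friction available: μ_s N = 0.59 × 512.9 = 302.6 N.
Since |160.2| ≤ 302.6 N, static friction is sufficient; f equals the required value, not μ_s N.

f ≈ 160 N (up the incline)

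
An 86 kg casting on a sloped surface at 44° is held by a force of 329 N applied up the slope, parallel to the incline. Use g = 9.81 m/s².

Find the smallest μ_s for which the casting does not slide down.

N = m g cos θ = 606.9 N.
Friction must make up the shortfall along the incline: f = m g sin θ − P = 586.1 − 329 = 257.1 N.
At the threshold f = μ_s N, so μ_s,min = 257.1/606.9 = 0.424.

μ_s,min ≈ 0.424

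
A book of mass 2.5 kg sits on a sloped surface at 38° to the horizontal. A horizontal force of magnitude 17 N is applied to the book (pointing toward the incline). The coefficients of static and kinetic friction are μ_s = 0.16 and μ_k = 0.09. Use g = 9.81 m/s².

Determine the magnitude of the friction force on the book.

The horizontal push has a component P sin θ into the surface, so N = m g cos θ + P sin θ = 19.33 + 10.47 = 29.79 N.
Parallel to the incline: P cos θ − m g sin θ = 13.4 − 15.1 = -1.703 N; the friction needed to balance this is 1.703 N acting up the slope.
The limit of static friction is μ_s N = 4.767 N.
Since 1.703 N is within the 4.767 N limit, the book stays put and friction is exactly 1.7 N.

f ≈ 1.7 N (up the incline)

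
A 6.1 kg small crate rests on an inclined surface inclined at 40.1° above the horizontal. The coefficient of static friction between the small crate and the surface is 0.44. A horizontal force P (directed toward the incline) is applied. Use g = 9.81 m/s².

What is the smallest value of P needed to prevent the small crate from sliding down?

The small crate tends to slide down (tan θ > μ_s), so at the point of impending slip friction acts up-slope at its limit: f = μ_s N.
Perpendicular to the incline: N = m g cos θ + P sin θ.
Along the incline: P cos θ + μ_s N = m g sin θ, i.e. P cos θ + μ_s (m g cos θ + P sin θ) = m g sin θ.
Solving, P (cos θ + μ_s sin θ) = m g (sin θ − μ_s cos θ), so P = 59.8×0.3076/1.048 = 17.6 N.

P_min ≈ 17.6 N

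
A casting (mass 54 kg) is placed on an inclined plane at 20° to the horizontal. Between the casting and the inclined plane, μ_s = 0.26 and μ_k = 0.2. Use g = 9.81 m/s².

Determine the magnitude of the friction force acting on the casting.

Perpendicular to the surface, N = m g cos θ = 54·9.81·cos 20° = 497.8 N.
For equilibrium along the incline, friction must balance the weight component: f = m g sin θ = 181.2 N up the slope.
The static-friction ceiling is μ_s N = 0.26 × 497.8 = 129.4 N.
|181.2| exceeds 129.4 N, so the casting slips down-slope; friction is kinetic, f = μ_k N = 0.2×497.8 = 99.6 N.

f ≈ 99.6 N (up the incline)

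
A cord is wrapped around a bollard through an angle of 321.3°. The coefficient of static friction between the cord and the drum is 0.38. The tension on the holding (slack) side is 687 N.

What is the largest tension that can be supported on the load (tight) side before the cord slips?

T_max ≈ 5790 N

At impending slip the capstan equation gives T₂/T₁ = e^{μβ} with β in radians.
β = 321.3° × π/180 = 5.608 rad.
e^{μβ} = e^{0.38×5.608} = 8.423.
T₂ = T₁ · e^{μβ} = 687 × 8.423 = 5790 N.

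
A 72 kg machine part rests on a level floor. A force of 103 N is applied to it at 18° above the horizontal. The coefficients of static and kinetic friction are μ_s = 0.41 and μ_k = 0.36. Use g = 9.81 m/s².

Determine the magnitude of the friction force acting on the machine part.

f ≈ 98 N

N = m g − P sin α = 706.3 − 103×sin 18° = 674.5 N.
For equilibrium, f = P cos α = 103×cos 18° = 97.96 N.
The static-friction limit is μ_s N = 276.5 N.
97.96 ≤ 276.5 N → static; friction equals the required 98 N.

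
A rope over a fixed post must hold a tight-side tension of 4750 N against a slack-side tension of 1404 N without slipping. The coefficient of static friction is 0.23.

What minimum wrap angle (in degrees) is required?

T₂/T₁ = e^{μβ} → β = ln(T₂/T₁)/μ.
β = ln(4750/1404)/0.23 = 1.219/0.23 = 5.299 rad.
In degrees: β = 5.299 × 180/π = 304°.

β_min ≈ 304°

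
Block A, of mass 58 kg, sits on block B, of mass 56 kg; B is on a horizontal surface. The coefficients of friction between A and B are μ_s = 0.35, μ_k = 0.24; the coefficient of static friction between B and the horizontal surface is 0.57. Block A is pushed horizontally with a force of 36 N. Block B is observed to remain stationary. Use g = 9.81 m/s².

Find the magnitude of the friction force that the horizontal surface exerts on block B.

f ≈ 36 N

Between the blocks, N₁ = m_A g = 569 N.
Maximum static friction on A from B: μ_s N₁ = 0.35×569 = 199.1 N.
Since P = 36 N ≤ 199.1 N, A does not slip on B; friction on A equals P = 36 N.
B experiences an equal 36 N forward from A (third law). B is in equilibrium, so the floor supplies f₂ = 36 N of static friction (limit μ_s(m_A+m_B)g = 637.5 N, not exceeded).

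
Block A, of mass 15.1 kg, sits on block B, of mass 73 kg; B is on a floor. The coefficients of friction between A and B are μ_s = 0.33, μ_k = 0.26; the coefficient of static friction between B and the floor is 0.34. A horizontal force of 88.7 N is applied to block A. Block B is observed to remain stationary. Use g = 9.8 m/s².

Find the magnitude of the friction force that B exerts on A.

f ≈ 38.5 N

Between the blocks, N₁ = m_A g = 148 N.
Maximum static friction on A from B: μ_s N₁ = 0.33×148 = 48.83 N.
Since P = 88.7 N > 48.83 N, A slides on B; the A–B friction is kinetic: f₁ = μ_k N₁ = 0.26×148 = 38.5 N.
By Newton's third law B feels 38.5 N forward from A. With B stationary, the floor's static friction on B balances it: f₂ = 38.5 N (well within μ_s(m_A+m_B)g = 293.5 N).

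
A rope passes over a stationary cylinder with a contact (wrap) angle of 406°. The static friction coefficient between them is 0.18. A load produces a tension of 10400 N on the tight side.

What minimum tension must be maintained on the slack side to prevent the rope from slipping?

T_min ≈ 2900 N

Capstan equation at impending slip: T_tight/T_slack = e^{μβ}.
β = 406° = 7.086 rad; e^{μβ} = e^{0.18×7.086} = 3.58.
T_slack = T_tight / e^{μβ} = 10400 / 3.58 = 2900 N.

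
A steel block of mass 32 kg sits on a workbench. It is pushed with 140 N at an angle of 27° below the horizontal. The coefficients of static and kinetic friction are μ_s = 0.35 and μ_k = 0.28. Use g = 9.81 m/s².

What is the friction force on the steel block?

f ≈ 125 N

The vertical component of P adds to the normal force: N = m g + P sin α = 313.9 + 63.56 = 377.5 N.
Horizontally, friction must balance P cos α = 124.7 N.
μ_s N = 0.35 × 377.5 = 132.1 N.
124.7 ≤ 132.1 N → static; friction equals the required 125 N.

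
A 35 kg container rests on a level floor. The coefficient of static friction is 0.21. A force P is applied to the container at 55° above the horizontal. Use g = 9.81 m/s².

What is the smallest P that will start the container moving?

P ≈ 96.7 N

N = m g − P sin α (the pull lifts the container).
At impending slip, P cos α = μ_s N = μ_s (m g − P sin α).
Solving: P (cos α + μ_s sin α) = μ_s m g → P = 0.21×343/(cos 55° + 0.21 sin 55°) = 72.1/0.7456 = 96.7 N.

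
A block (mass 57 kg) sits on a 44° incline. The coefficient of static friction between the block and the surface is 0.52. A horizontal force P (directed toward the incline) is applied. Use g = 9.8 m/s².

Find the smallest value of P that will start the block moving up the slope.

At impending motion up the slope, friction acts down-slope at its limit: f = μ_s N.
Perpendicular to the incline: N = m g cos θ + P sin θ.
Along the incline: P cos θ = m g sin θ + μ_s N = m g sin θ + μ_s (m g cos θ + P sin θ).
Solving, P (cos θ − μ_s sin θ) = m g (sin θ + μ_s cos θ), so P = 57×9.8×(sin 44° + 0.52 cos 44°)/(cos 44° − 0.52 sin 44°) = 559×1.069/0.3581 = 1670 N.

P ≈ 1670 N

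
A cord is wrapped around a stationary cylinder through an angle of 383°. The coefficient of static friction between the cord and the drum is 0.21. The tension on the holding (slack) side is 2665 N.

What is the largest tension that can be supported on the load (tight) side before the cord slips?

At impending slip the capstan equation gives T₂/T₁ = e^{μβ} with β in radians.
β = 383° × π/180 = 6.685 rad.
e^{μβ} = e^{0.21×6.685} = 4.071.
T₂ = T₁ · e^{μβ} = 2665 × 4.071 = 10800 N.

T_max ≈ 10800 N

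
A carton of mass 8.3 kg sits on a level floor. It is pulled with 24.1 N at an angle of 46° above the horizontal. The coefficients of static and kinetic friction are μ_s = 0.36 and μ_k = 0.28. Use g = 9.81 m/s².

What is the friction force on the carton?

N = m g − P sin α = 81.42 − 24.1×sin 46° = 64.09 N.
The horizontal driving force is P cos α = 16.74 N, so equilibrium needs friction f = 16.74 N.
μ_s N = 0.36 × 64.09 = 23.07 N.
16.74 ≤ 23.07 N → static; friction equals the required 16.7 N.

f ≈ 16.7 N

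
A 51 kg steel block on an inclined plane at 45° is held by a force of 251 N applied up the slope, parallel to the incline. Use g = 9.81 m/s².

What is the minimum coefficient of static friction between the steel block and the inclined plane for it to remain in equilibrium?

N = m g cos θ = 353.8 N.
Friction must make up the shortfall along the incline: f = m g sin θ − P = 353.8 − 251 = 102.8 N.
At the threshold f = μ_s N, so μ_s,min = 102.8/353.8 = 0.291.

μ_s,min ≈ 0.291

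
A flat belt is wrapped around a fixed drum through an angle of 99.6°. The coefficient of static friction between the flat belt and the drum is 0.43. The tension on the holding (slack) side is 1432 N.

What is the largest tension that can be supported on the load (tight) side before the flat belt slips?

T_max ≈ 3020 N

At impending slip the capstan equation gives T₂/T₁ = e^{μβ} with β in radians.
β = 99.6° × π/180 = 1.738 rad.
e^{μβ} = e^{0.43×1.738} = 2.112.
T₂ = T₁ · e^{μβ} = 1432 × 2.112 = 3020 N.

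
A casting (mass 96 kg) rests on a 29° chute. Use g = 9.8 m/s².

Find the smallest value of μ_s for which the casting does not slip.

At the slip threshold m g sin θ = μ_s m g cos θ, so μ_s,min = tan θ.
μ_s,min = tan 29° = 0.554.

μ_s,min ≈ 0.554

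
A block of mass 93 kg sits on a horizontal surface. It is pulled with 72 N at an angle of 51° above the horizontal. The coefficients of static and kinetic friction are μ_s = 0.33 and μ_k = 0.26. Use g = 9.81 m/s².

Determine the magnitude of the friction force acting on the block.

f ≈ 45.3 N

The vertical component of P reduces the normal force: N = m g − P sin α = 912.3 − 55.95 = 856.4 N.
For equilibrium, f = P cos α = 72×cos 51° = 45.31 N.
μ_s N = 0.33 × 856.4 = 282.6 N.
45.31 ≤ 282.6 N → static; friction equals the required 45.3 N.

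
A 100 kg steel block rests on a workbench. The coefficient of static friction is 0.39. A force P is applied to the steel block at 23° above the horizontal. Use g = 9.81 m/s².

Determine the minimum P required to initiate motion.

P ≈ 357 N

N = m g − P sin α (the pull lifts the steel block).
At impending slip, P cos α = μ_s N = μ_s (m g − P sin α).
Solving: P (cos α + μ_s sin α) = μ_s m g → P = 0.39×981/(cos 23° + 0.39 sin 23°) = 383/1.073 = 357 N.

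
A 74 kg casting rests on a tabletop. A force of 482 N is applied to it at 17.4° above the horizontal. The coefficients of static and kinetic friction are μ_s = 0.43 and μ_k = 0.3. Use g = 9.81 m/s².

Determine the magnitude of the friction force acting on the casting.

f ≈ 175 N

N = m g − P sin α = 725.9 − 482×sin 17.4° = 581.8 N.
For equilibrium, f = P cos α = 482×cos 17.4° = 459.9 N.
μ_s N = 0.43 × 581.8 = 250.2 N.
The required friction exceeds μ_s N, so the casting moves and f = μ_k N = 175 N.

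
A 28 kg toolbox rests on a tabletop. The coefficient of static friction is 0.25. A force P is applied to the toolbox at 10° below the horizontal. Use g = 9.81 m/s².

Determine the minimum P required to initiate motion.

N = m g + P sin α (the push presses the toolbox into the tabletop).
At impending slip, P cos α = μ_s N = μ_s (m g + P sin α).
Solving: P (cos α − μ_s sin α) = μ_s m g → P = 0.25×275/(cos 10° − 0.25 sin 10°) = 68.7/0.9414 = 72.9 N.

P ≈ 72.9 N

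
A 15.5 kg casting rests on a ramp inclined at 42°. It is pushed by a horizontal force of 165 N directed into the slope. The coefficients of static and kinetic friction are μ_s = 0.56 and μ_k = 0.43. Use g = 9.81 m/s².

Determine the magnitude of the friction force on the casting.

The horizontal push has a component P sin θ into the surface, so N = m g cos θ + P sin θ = 113 + 110.4 = 223.4 N.
Parallel to the incline: P cos θ − m g sin θ = 122.6 − 101.7 = 20.87 N; the friction needed to balance this is 20.87 N acting down the slope.
Maximum static friction: μ_s N = 0.56 × 223.4 = 125.1 N.
|f_req| = 20.87 ≤ 125.1 N → the casting is in equilibrium; friction equals the required value.

f ≈ 20.9 N (down the incline)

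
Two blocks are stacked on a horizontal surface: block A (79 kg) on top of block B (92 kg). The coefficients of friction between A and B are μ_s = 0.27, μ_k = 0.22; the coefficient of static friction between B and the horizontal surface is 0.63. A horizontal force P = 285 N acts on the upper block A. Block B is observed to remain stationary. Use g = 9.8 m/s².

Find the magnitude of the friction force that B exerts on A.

f ≈ 170 N

The normal force B exerts on A is simply A's weight, N₁ = 774.2 N.
Maximum static friction on A from B: μ_s N₁ = 0.27×774.2 = 209 N.
P = 285 N exceeds that limit, so A slips over B and the interface friction becomes kinetic: f₁ = μ_k N₁ = 0.22×774.2 = 170 N.
B experiences an equal 170 N forward from A (third law). B is in equilibrium, so the floor supplies f₂ = 170 N of static friction (limit μ_s(m_A+m_B)g = 1056 N, not exceeded).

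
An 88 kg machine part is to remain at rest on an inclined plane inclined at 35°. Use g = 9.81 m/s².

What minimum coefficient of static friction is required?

At the slip threshold m g sin θ = μ_s m g cos θ, so μ_s,min = tan θ.
μ_s,min = tan 35° = 0.7.

μ_s,min ≈ 0.7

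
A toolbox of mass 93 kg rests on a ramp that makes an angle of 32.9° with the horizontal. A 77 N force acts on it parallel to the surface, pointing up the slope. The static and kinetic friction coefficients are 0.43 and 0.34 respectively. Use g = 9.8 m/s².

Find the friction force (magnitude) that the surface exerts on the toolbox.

The normal reaction is N = m g cos θ = 765.2 N.
The friction needed for equilibrium is m g sin θ − P = 495 − 77 = 418 N, measured positive up-slope.
Static friction can supply at most μ_s N = 329 N.
Since |418| > 329 N, static friction cannot hold it; the toolbox slides down the incline and kinetic friction applies: f = μ_k N = 0.34 × 765.2 = 260 N.

f ≈ 260 N (up the incline)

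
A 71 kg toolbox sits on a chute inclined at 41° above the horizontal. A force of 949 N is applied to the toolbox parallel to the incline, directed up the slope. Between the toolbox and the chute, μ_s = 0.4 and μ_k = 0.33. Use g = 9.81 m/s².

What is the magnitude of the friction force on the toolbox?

Normal force: N = m g cos θ = 71 × 9.81 × cos 41° = 525.7 N.
The friction needed for equilibrium is m g sin θ − P = 457 − 949 = -492 N, measured positive up-slope.
The static-friction ceiling is μ_s N = 0.4 × 525.7 = 210.3 N.
Since |-492| > 210.3 N, static friction cannot hold it; the toolbox slides up the incline and kinetic friction applies: f = μ_k N = 0.33 × 525.7 = 173 N.

f ≈ 173 N (down the incline)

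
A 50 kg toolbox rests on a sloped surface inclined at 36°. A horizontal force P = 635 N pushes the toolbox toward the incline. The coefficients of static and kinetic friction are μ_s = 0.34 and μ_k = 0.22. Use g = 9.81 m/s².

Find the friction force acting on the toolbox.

f ≈ 225 N (down the incline)

The horizontal push has a component P sin θ into the surface, so N = m g cos θ + P sin θ = 396.8 + 373.2 = 770.1 N.
Along the incline, the net driving force (taking up-slope positive) is P cos θ − m g sin θ = 513.7 − 288.3 = 225.4 N, so equilibrium requires friction f = -225.4 N (down-slope).
Maximum static friction: μ_s N = 0.34 × 770.1 = 261.8 N.
Since 225.4 N is within the 261.8 N limit, the toolbox stays put and friction is exactly 225 N.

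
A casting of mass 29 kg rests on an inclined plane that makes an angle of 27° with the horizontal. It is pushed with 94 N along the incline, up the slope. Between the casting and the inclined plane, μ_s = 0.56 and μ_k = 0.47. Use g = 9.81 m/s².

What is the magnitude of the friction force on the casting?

Normal force: N = m g cos θ = 29 × 9.81 × cos 27° = 253.5 N.
For equilibrium along the incline the friction force must supply f = m g sin θ − P = 129.2 − 94 = 35.16 N (positive meaning up-slope).
The static-friction ceiling is μ_s N = 0.56 × 253.5 = 142 N.
Since |35.16| ≤ 142 N, static friction is sufficient; f equals the required value, not μ_s N.

f ≈ 35.2 N (up the incline)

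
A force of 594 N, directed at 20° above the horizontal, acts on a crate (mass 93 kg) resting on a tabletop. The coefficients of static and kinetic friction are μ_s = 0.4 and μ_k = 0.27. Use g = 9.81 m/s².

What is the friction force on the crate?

f ≈ 191 N

Vertical equilibrium gives N = m g − P sin α = 709.2 N.
For equilibrium, f = P cos α = 594×cos 20° = 558.2 N.
μ_s N = 0.4 × 709.2 = 283.7 N.
The required friction exceeds μ_s N, so the crate moves and f = μ_k N = 191 N.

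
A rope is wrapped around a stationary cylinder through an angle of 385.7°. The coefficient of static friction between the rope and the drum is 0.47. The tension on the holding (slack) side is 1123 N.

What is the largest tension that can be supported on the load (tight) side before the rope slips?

At impending slip the capstan equation gives T₂/T₁ = e^{μβ} with β in radians.
β = 385.7° × π/180 = 6.732 rad.
e^{μβ} = e^{0.47×6.732} = 23.66.
T₂ = T₁ · e^{μβ} = 1123 × 23.66 = 26600 N.

T_max ≈ 26600 N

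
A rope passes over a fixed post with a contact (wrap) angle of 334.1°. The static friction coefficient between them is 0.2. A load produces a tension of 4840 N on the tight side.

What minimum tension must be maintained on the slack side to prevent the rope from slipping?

T_min ≈ 1510 N

Capstan equation at impending slip: T_tight/T_slack = e^{μβ}.
β = 334.1° = 5.831 rad; e^{μβ} = e^{0.2×5.831} = 3.21.
T_slack = T_tight / e^{μβ} = 4840 / 3.21 = 1510 N.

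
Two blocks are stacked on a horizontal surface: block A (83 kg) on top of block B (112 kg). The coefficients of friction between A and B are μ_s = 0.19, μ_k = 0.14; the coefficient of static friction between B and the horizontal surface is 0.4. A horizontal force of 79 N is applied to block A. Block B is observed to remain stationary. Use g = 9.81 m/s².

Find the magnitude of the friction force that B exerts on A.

f ≈ 79 N

Normal force at the A–B interface: N₁ = m_A g = 814.2 N.
So the A–B interface can sustain at most μ_s N₁ = 154.7 N of static friction.
Since P = 79 N ≤ 154.7 N, A does not slip on B; friction on A equals P = 79 N.
By Newton's third law B feels 79 N forward from A. With B stationary, the floor's static friction on B balances it: f₂ = 79 N (well within μ_s(m_A+m_B)g = 765.2 N).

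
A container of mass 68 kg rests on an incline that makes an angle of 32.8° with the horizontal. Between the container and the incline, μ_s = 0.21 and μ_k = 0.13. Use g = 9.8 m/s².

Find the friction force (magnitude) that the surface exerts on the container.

f ≈ 72.8 N (up the incline)

The normal reaction is N = m g cos θ = 560.2 N.
For equilibrium along the incline, friction must balance the weight component: f = m g sin θ = 361 N up the slope.
Static friction can supply at most μ_s N = 117.6 N.
Since |361| > 117.6 N, static friction cannot hold it; the container slides down the incline and kinetic friction applies: f = μ_k N = 0.13 × 560.2 = 72.8 N.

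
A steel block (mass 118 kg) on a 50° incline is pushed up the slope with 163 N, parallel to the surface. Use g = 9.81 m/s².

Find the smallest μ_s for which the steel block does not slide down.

μ_s,min ≈ 0.973

N = m g cos θ = 744.1 N.
Friction must make up the shortfall along the incline: f = m g sin θ − P = 886.8 − 163 = 723.8 N.
At the threshold f = μ_s N, so μ_s,min = 723.8/744.1 = 0.973.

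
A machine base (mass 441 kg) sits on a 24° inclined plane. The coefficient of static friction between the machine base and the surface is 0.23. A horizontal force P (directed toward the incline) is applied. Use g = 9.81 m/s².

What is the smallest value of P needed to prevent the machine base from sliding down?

The machine base tends to slide down (tan θ > μ_s), so at the point of impending slip friction acts up-slope at its limit: f = μ_s N.
Perpendicular to the incline: N = m g cos θ + P sin θ.
Along the incline: P cos θ + μ_s N = m g sin θ, i.e. P cos θ + μ_s (m g cos θ + P sin θ) = m g sin θ.
Solving, P (cos θ + μ_s sin θ) = m g (sin θ − μ_s cos θ), so P = 4330×0.1966/1.007 = 845 N.

P_min ≈ 845 N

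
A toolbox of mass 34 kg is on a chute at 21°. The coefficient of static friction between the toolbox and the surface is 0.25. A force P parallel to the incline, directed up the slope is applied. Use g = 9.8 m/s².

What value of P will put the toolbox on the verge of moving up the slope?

P ≈ 197 N

At impending motion up the slope, friction acts down-slope at its limit: f = μ_s N.
P is parallel to the surface, so N = m g cos θ = 311 N.
Along the incline: P = m g sin θ + μ_s N = 119 + 0.25×311 = 197 N.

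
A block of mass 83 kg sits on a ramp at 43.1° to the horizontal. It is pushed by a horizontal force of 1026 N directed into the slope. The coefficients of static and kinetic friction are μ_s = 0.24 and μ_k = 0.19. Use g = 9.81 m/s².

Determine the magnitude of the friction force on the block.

f ≈ 193 N (down the incline)

Normal direction: N = m g cos θ + P sin θ = 1296 N.
Parallel to the incline: P cos θ − m g sin θ = 749.1 − 556.3 = 192.8 N; the friction needed to balance this is 192.8 N acting down the slope.
The limit of static friction is μ_s N = 310.9 N.
|f_req| = 192.8 ≤ 310.9 N → the block is in equilibrium; friction equals the required value.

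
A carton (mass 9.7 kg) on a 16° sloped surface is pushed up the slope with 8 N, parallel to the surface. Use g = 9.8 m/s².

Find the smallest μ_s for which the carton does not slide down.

μ_s,min ≈ 0.199

N = m g cos θ = 91.38 N.
Friction must make up the shortfall along the incline: f = m g sin θ − P = 26.2 − 8 = 18.2 N.
At the threshold f = μ_s N, so μ_s,min = 18.2/91.38 = 0.199.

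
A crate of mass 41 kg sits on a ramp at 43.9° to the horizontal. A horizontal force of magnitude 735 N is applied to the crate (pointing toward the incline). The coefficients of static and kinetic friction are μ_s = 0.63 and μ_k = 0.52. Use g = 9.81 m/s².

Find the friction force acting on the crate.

f ≈ 251 N (down the incline)

Normal direction: N = m g cos θ + P sin θ = 799.5 N.
Parallel to the incline: P cos θ − m g sin θ = 529.6 − 278.9 = 250.7 N; the friction needed to balance this is 250.7 N acting down the slope.
The limit of static friction is μ_s N = 503.7 N.
|f_req| = 250.7 ≤ 503.7 N → the crate is in equilibrium; friction equals the required value.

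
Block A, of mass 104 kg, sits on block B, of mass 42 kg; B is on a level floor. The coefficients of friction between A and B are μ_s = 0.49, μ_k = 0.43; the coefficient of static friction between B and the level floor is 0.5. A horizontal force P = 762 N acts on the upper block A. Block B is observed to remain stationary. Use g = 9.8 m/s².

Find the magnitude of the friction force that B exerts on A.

Normal force at the A–B interface: N₁ = m_A g = 1019 N.
Maximum static friction on A from B: μ_s N₁ = 0.49×1019 = 499.4 N.
P = 762 N exceeds that limit, so A slips over B and the interface friction becomes kinetic: f₁ = μ_k N₁ = 0.43×1019 = 438 N.
B experiences an equal 438 N forward from A (third law). B is in equilibrium, so the floor supplies f₂ = 438 N of static friction (limit μ_s(m_A+m_B)g = 715.4 N, not exceeded).

f ≈ 438 N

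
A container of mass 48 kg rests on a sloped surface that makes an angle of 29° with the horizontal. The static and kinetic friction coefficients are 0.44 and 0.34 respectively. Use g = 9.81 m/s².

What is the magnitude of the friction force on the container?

f ≈ 140 N (up the incline)

Normal force: N = m g cos θ = 48 × 9.81 × cos 29° = 411.8 N.
For equilibrium along the incline, friction must balance the weight component: f = m g sin θ = 228.3 N up the slope.
The static-friction ceiling is μ_s N = 0.44 × 411.8 = 181.2 N.
|228.3| exceeds 181.2 N, so the container slips down-slope; friction is kinetic, f = μ_k N = 0.34×411.8 = 140 N.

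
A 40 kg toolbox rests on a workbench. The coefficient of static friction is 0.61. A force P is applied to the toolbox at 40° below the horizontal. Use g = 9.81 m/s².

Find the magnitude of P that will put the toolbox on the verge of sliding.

N = m g + P sin α (the push presses the toolbox into the workbench).
At impending slip, P cos α = μ_s N = μ_s (m g + P sin α).
Solving: P (cos α − μ_s sin α) = μ_s m g → P = 0.61×392/(cos 40° − 0.61 sin 40°) = 239/0.3739 = 640 N.

P ≈ 640 N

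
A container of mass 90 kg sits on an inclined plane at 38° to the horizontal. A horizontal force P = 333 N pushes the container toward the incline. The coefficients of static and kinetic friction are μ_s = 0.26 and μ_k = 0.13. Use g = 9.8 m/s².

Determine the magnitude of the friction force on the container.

f ≈ 117 N (up the incline)

Resolve perpendicular to the incline: N = m g cos θ + P sin θ = 90×9.8×cos 38° + 333×sin 38° = 900 N.
Along the incline, the net driving force (taking up-slope positive) is P cos θ − m g sin θ = 262.4 − 543 = -280.6 N, so equilibrium requires friction f = 280.6 N (up-slope).
The limit of static friction is μ_s N = 234 N.
|f_req| = 280.6 > 234 N → the container slides down the incline; f = μ_k N = 0.13 × 900 = 117 N.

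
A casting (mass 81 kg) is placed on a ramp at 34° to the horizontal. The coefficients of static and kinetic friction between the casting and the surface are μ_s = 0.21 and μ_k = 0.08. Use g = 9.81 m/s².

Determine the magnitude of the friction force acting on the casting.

Normal force: N = m g cos θ = 81 × 9.81 × cos 34° = 658.8 N.
Along the slope the weight component is m g sin θ = 444.3 N; friction must supply exactly this, acting up-slope.
Maximum static friction available: μ_s N = 0.21 × 658.8 = 138.3 N.
|444.3| exceeds 138.3 N, so the casting slips down-slope; friction is kinetic, f = μ_k N = 0.08×658.8 = 52.7 N.

f ≈ 52.7 N (up the incline)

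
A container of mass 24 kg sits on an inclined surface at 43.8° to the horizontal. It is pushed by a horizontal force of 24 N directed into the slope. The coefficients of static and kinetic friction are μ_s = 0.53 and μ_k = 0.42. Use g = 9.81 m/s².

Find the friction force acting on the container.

The horizontal push has a component P sin θ into the surface, so N = m g cos θ + P sin θ = 169.9 + 16.61 = 186.5 N.
Parallel to the incline: P cos θ − m g sin θ = 17.32 − 163 = -145.6 N; the friction needed to balance this is 145.6 N acting up the slope.
The limit of static friction is μ_s N = 98.87 N.
The required 145.6 N exceeds the static limit, so the container slides down-slope and f = μ_k N = 0.42×186.5 = 78.3 N.

f ≈ 78.3 N (up the incline)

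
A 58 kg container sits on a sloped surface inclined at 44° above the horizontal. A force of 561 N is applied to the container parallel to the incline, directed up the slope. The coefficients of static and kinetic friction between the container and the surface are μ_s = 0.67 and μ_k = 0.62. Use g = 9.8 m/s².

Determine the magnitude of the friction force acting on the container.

Perpendicular to the surface, N = m g cos θ = 58·9.8·cos 44° = 408.9 N.
The friction needed for equilibrium is m g sin θ − P = 394.8 − 561 = -166.2 N, measured positive up-slope.
Maximum static friction available: μ_s N = 0.67 × 408.9 = 273.9 N.
Since |-166.2| ≤ 273.9 N, no slip — friction simply equals what equilibrium demands.

f ≈ 166 N (down the incline)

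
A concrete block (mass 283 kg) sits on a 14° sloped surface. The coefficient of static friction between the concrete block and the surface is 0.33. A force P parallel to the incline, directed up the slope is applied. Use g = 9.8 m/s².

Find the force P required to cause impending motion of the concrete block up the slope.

P ≈ 1560 N

At impending motion up the slope, friction acts down-slope at its limit: f = μ_s N.
P is parallel to the surface, so N = m g cos θ = 2690 N.
Along the incline: P = m g sin θ + μ_s N = 671 + 0.33×2690 = 1560 N.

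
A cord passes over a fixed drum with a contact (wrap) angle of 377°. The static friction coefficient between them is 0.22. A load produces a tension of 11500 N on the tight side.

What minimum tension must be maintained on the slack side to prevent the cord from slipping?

Capstan equation at impending slip: T_tight/T_slack = e^{μβ}.
β = 377° = 6.58 rad; e^{μβ} = e^{0.22×6.58} = 4.253.
T_slack = T_tight / e^{μβ} = 11500 / 4.253 = 2700 N.

T_min ≈ 2700 N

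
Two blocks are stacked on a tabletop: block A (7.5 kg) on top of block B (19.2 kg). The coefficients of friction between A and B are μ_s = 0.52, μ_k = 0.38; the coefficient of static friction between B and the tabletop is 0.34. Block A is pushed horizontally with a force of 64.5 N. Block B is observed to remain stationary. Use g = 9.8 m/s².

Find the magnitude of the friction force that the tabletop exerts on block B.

f ≈ 27.9 N

Between the blocks, N₁ = m_A g = 73.5 N.
So the A–B interface can sustain at most μ_s N₁ = 38.22 N of static friction.
P = 64.5 N exceeds that limit, so A slips over B and the interface friction becomes kinetic: f₁ = μ_k N₁ = 0.38×73.5 = 27.9 N.
By Newton's third law B feels 27.9 N forward from A. With B stationary, the floor's static friction on B balances it: f₂ = 27.9 N (well within μ_s(m_A+m_B)g = 88.96 N).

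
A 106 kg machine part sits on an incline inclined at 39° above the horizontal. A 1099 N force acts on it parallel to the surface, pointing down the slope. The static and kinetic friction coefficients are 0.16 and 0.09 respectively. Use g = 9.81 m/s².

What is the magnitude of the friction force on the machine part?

Normal force: N = m g cos θ = 106 × 9.81 × cos 39° = 808.1 N.
The friction needed for equilibrium is m g sin θ + P = 654.4 + 1099 = 1753 N, measured positive up-slope.
Static friction can supply at most μ_s N = 129.3 N.
Since |1753| > 129.3 N, static friction cannot hold it; the machine part slides down the incline and kinetic friction applies: f = μ_k N = 0.09 × 808.1 = 72.7 N.

f ≈ 72.7 N (up the incline)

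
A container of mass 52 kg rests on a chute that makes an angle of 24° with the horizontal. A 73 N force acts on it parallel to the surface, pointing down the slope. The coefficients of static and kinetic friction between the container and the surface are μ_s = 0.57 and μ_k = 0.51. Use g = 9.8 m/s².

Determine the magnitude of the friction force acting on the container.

Normal force: N = m g cos θ = 52 × 9.8 × cos 24° = 465.5 N.
Parallel to the incline, ΣF = 0 gives f = m g sin θ + P = 207.3 + 73 = 280.3 N (up-slope positive).
The static-friction ceiling is μ_s N = 0.57 × 465.5 = 265.4 N.
Since |280.3| > 265.4 N, static friction cannot hold it; the container slides down the incline and kinetic friction applies: f = μ_k N = 0.51 × 465.5 = 237 N.

f ≈ 237 N (up the incline)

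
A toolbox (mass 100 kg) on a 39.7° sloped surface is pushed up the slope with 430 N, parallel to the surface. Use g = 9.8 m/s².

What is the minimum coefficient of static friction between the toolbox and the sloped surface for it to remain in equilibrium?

N = m g cos θ = 754 N.
Friction must make up the shortfall along the incline: f = m g sin θ − P = 626 − 430 = 196 N.
At the threshold f = μ_s N, so μ_s,min = 196/754 = 0.26.

μ_s,min ≈ 0.26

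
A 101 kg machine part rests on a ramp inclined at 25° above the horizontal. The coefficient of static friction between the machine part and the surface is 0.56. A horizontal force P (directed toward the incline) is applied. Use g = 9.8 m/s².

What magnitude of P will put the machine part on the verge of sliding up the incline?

P ≈ 1370 N

At impending motion up the slope, friction acts down-slope at its limit: f = μ_s N.
Perpendicular to the incline: N = m g cos θ + P sin θ.
Along the incline: P cos θ = m g sin θ + μ_s N = m g sin θ + μ_s (m g cos θ + P sin θ).
Solving, P (cos θ − μ_s sin θ) = m g (sin θ + μ_s cos θ), so P = 101×9.8×(sin 25° + 0.56 cos 25°)/(cos 25° − 0.56 sin 25°) = 990×0.9302/0.6696 = 1370 N.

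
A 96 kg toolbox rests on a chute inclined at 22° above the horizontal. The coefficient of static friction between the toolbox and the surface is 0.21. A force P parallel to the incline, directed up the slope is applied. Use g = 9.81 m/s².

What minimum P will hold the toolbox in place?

P_min ≈ 169 N

The toolbox tends to slide down (tan θ > μ_s), so at the point of impending slip friction acts up-slope at its limit: f = μ_s N.
P is parallel to the surface, so N = m g cos θ = 873 N.
Along the incline: P + μ_s N = m g sin θ, so P = 353 − 0.21×873 = 169 N.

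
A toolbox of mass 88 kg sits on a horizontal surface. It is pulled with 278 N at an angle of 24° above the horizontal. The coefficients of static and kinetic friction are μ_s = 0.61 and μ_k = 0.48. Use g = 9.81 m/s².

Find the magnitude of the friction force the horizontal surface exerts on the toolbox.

f ≈ 254 N

Vertical equilibrium gives N = m g − P sin α = 750.2 N.
For equilibrium, f = P cos α = 278×cos 24° = 254 N.
μ_s N = 0.61 × 750.2 = 457.6 N.
Since 254 N does not exceed the limit, the toolbox stays at rest and f = 254 N.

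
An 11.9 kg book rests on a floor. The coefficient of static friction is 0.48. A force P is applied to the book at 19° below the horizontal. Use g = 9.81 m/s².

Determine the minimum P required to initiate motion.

P ≈ 71 N

N = m g + P sin α (the push presses the book into the floor).
At impending slip, P cos α = μ_s N = μ_s (m g + P sin α).
Solving: P (cos α − μ_s sin α) = μ_s m g → P = 0.48×117/(cos 19° − 0.48 sin 19°) = 56/0.7892 = 71 N.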